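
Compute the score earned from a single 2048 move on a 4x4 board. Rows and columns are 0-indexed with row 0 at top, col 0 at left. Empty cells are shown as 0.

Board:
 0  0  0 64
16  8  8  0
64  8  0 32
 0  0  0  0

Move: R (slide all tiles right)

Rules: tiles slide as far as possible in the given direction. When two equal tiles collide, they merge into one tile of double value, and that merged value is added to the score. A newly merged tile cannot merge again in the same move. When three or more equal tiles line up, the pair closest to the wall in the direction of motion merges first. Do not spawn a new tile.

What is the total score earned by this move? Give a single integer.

Slide right:
row 0: [0, 0, 0, 64] -> [0, 0, 0, 64]  score +0 (running 0)
row 1: [16, 8, 8, 0] -> [0, 0, 16, 16]  score +16 (running 16)
row 2: [64, 8, 0, 32] -> [0, 64, 8, 32]  score +0 (running 16)
row 3: [0, 0, 0, 0] -> [0, 0, 0, 0]  score +0 (running 16)
Board after move:
 0  0  0 64
 0  0 16 16
 0 64  8 32
 0  0  0  0

Answer: 16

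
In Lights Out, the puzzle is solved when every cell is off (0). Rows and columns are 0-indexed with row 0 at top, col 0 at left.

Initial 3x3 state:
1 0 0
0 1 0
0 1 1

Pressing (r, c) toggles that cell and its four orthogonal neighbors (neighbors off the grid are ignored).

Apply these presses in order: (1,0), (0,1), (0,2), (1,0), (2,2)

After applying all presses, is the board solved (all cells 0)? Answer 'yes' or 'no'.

Answer: yes

Derivation:
After press 1 at (1,0):
0 0 0
1 0 0
1 1 1

After press 2 at (0,1):
1 1 1
1 1 0
1 1 1

After press 3 at (0,2):
1 0 0
1 1 1
1 1 1

After press 4 at (1,0):
0 0 0
0 0 1
0 1 1

After press 5 at (2,2):
0 0 0
0 0 0
0 0 0

Lights still on: 0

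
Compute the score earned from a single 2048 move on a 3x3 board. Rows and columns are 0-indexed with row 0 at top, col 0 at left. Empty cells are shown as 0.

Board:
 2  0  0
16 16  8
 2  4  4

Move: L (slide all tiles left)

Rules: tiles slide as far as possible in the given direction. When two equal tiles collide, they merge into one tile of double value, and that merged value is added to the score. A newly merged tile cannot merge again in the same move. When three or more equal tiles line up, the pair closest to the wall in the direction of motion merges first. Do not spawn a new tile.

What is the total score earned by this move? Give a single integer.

Slide left:
row 0: [2, 0, 0] -> [2, 0, 0]  score +0 (running 0)
row 1: [16, 16, 8] -> [32, 8, 0]  score +32 (running 32)
row 2: [2, 4, 4] -> [2, 8, 0]  score +8 (running 40)
Board after move:
 2  0  0
32  8  0
 2  8  0

Answer: 40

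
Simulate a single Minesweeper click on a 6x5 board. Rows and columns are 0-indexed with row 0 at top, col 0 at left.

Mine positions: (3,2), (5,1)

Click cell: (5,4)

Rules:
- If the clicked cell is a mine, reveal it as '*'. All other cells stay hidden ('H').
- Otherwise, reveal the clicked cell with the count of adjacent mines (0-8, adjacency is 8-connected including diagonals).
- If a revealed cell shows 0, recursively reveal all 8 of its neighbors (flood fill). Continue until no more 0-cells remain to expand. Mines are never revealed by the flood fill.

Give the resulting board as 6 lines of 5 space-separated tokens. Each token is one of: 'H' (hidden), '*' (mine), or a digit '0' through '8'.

0 0 0 0 0
0 0 0 0 0
0 1 1 1 0
0 1 H 1 0
1 2 2 1 0
H H 1 0 0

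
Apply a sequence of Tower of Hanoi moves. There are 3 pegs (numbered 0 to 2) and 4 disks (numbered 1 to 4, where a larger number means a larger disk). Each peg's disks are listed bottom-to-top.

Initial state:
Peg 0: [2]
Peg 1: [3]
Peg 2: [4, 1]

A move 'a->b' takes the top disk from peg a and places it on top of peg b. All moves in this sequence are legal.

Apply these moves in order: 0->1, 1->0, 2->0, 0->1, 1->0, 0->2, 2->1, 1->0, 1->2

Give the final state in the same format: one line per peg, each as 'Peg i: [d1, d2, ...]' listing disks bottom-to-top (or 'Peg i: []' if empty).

After move 1 (0->1):
Peg 0: []
Peg 1: [3, 2]
Peg 2: [4, 1]

After move 2 (1->0):
Peg 0: [2]
Peg 1: [3]
Peg 2: [4, 1]

After move 3 (2->0):
Peg 0: [2, 1]
Peg 1: [3]
Peg 2: [4]

After move 4 (0->1):
Peg 0: [2]
Peg 1: [3, 1]
Peg 2: [4]

After move 5 (1->0):
Peg 0: [2, 1]
Peg 1: [3]
Peg 2: [4]

After move 6 (0->2):
Peg 0: [2]
Peg 1: [3]
Peg 2: [4, 1]

After move 7 (2->1):
Peg 0: [2]
Peg 1: [3, 1]
Peg 2: [4]

After move 8 (1->0):
Peg 0: [2, 1]
Peg 1: [3]
Peg 2: [4]

After move 9 (1->2):
Peg 0: [2, 1]
Peg 1: []
Peg 2: [4, 3]

Answer: Peg 0: [2, 1]
Peg 1: []
Peg 2: [4, 3]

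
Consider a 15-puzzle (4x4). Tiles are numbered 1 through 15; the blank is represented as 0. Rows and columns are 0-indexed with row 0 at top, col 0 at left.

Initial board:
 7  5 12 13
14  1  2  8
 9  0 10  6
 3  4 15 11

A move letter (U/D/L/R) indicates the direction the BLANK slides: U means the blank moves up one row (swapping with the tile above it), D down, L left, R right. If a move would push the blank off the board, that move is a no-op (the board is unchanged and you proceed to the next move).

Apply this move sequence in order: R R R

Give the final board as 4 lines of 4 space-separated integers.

Answer:  7  5 12 13
14  1  2  8
 9 10  6  0
 3  4 15 11

Derivation:
After move 1 (R):
 7  5 12 13
14  1  2  8
 9 10  0  6
 3  4 15 11

After move 2 (R):
 7  5 12 13
14  1  2  8
 9 10  6  0
 3  4 15 11

After move 3 (R):
 7  5 12 13
14  1  2  8
 9 10  6  0
 3  4 15 11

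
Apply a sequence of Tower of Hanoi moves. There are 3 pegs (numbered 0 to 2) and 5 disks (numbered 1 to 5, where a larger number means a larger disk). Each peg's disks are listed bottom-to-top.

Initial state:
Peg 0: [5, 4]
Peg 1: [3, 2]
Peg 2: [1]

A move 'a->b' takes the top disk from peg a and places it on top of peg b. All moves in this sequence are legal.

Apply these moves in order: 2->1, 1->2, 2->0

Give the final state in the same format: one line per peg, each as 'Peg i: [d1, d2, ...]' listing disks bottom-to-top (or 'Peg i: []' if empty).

Answer: Peg 0: [5, 4, 1]
Peg 1: [3, 2]
Peg 2: []

Derivation:
After move 1 (2->1):
Peg 0: [5, 4]
Peg 1: [3, 2, 1]
Peg 2: []

After move 2 (1->2):
Peg 0: [5, 4]
Peg 1: [3, 2]
Peg 2: [1]

After move 3 (2->0):
Peg 0: [5, 4, 1]
Peg 1: [3, 2]
Peg 2: []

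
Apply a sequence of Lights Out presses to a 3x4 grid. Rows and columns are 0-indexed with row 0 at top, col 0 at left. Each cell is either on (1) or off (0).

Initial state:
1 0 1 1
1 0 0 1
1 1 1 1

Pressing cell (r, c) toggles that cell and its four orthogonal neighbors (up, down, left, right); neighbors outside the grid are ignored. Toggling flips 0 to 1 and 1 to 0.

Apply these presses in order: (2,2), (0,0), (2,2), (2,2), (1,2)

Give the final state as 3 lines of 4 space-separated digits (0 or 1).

After press 1 at (2,2):
1 0 1 1
1 0 1 1
1 0 0 0

After press 2 at (0,0):
0 1 1 1
0 0 1 1
1 0 0 0

After press 3 at (2,2):
0 1 1 1
0 0 0 1
1 1 1 1

After press 4 at (2,2):
0 1 1 1
0 0 1 1
1 0 0 0

After press 5 at (1,2):
0 1 0 1
0 1 0 0
1 0 1 0

Answer: 0 1 0 1
0 1 0 0
1 0 1 0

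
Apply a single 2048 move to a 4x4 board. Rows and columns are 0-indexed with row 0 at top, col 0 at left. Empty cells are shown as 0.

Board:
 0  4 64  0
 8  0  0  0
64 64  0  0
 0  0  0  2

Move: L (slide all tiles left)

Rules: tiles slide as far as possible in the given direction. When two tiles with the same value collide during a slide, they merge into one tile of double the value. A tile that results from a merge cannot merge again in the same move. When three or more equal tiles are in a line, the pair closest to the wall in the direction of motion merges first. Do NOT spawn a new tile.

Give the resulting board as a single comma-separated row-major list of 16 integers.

Answer: 4, 64, 0, 0, 8, 0, 0, 0, 128, 0, 0, 0, 2, 0, 0, 0

Derivation:
Slide left:
row 0: [0, 4, 64, 0] -> [4, 64, 0, 0]
row 1: [8, 0, 0, 0] -> [8, 0, 0, 0]
row 2: [64, 64, 0, 0] -> [128, 0, 0, 0]
row 3: [0, 0, 0, 2] -> [2, 0, 0, 0]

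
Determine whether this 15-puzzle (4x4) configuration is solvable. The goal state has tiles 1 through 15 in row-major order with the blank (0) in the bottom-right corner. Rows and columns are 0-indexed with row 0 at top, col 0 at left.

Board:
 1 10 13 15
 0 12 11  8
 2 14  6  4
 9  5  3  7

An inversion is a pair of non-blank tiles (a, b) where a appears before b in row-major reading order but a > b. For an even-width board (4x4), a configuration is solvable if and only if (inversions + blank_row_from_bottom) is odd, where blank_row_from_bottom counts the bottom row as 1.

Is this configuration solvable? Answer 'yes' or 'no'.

Answer: yes

Derivation:
Inversions: 66
Blank is in row 1 (0-indexed from top), which is row 3 counting from the bottom (bottom = 1).
66 + 3 = 69, which is odd, so the puzzle is solvable.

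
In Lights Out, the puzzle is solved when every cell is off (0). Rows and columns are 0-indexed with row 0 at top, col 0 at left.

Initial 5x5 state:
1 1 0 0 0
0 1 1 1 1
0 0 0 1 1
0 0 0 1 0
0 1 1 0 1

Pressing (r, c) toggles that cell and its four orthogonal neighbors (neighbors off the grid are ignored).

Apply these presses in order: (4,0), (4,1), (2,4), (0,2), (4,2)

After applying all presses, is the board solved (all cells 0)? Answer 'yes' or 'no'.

Answer: no

Derivation:
After press 1 at (4,0):
1 1 0 0 0
0 1 1 1 1
0 0 0 1 1
1 0 0 1 0
1 0 1 0 1

After press 2 at (4,1):
1 1 0 0 0
0 1 1 1 1
0 0 0 1 1
1 1 0 1 0
0 1 0 0 1

After press 3 at (2,4):
1 1 0 0 0
0 1 1 1 0
0 0 0 0 0
1 1 0 1 1
0 1 0 0 1

After press 4 at (0,2):
1 0 1 1 0
0 1 0 1 0
0 0 0 0 0
1 1 0 1 1
0 1 0 0 1

After press 5 at (4,2):
1 0 1 1 0
0 1 0 1 0
0 0 0 0 0
1 1 1 1 1
0 0 1 1 1

Lights still on: 13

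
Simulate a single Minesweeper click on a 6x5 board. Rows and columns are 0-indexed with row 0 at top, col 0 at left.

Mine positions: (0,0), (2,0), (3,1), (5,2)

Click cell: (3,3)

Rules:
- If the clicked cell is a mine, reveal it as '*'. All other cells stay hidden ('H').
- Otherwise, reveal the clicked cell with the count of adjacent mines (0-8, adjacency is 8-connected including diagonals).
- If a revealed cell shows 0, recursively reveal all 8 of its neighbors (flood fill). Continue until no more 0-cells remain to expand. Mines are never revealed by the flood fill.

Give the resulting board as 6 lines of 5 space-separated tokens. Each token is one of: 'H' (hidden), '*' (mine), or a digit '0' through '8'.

H 1 0 0 0
H 2 0 0 0
H 2 1 0 0
H H 1 0 0
H H 2 1 0
H H H 1 0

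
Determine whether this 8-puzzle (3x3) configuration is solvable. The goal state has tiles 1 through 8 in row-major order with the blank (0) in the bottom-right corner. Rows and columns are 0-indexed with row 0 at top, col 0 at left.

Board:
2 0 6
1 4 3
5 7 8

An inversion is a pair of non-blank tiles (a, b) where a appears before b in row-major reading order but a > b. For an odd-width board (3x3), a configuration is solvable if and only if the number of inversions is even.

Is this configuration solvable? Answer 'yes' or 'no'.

Inversions (pairs i<j in row-major order where tile[i] > tile[j] > 0): 6
6 is even, so the puzzle is solvable.

Answer: yes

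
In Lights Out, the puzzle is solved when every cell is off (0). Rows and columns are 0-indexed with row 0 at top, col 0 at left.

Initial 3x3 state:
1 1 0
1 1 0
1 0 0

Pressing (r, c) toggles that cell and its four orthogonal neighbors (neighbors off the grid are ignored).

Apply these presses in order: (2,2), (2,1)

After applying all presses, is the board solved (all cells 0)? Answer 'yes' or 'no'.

After press 1 at (2,2):
1 1 0
1 1 1
1 1 1

After press 2 at (2,1):
1 1 0
1 0 1
0 0 0

Lights still on: 4

Answer: no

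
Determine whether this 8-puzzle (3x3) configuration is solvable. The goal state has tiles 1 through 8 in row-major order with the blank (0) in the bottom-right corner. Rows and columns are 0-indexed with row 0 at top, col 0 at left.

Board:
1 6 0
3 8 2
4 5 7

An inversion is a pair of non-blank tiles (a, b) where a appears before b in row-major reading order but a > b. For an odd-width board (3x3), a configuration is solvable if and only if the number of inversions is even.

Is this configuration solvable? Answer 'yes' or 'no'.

Inversions (pairs i<j in row-major order where tile[i] > tile[j] > 0): 9
9 is odd, so the puzzle is not solvable.

Answer: no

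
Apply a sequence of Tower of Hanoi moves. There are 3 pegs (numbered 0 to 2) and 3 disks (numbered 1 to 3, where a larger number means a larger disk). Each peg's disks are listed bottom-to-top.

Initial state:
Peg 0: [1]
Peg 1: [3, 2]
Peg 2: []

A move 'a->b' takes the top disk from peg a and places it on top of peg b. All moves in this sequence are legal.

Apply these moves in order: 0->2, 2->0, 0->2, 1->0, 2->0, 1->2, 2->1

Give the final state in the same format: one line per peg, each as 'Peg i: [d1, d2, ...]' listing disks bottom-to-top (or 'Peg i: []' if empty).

After move 1 (0->2):
Peg 0: []
Peg 1: [3, 2]
Peg 2: [1]

After move 2 (2->0):
Peg 0: [1]
Peg 1: [3, 2]
Peg 2: []

After move 3 (0->2):
Peg 0: []
Peg 1: [3, 2]
Peg 2: [1]

After move 4 (1->0):
Peg 0: [2]
Peg 1: [3]
Peg 2: [1]

After move 5 (2->0):
Peg 0: [2, 1]
Peg 1: [3]
Peg 2: []

After move 6 (1->2):
Peg 0: [2, 1]
Peg 1: []
Peg 2: [3]

After move 7 (2->1):
Peg 0: [2, 1]
Peg 1: [3]
Peg 2: []

Answer: Peg 0: [2, 1]
Peg 1: [3]
Peg 2: []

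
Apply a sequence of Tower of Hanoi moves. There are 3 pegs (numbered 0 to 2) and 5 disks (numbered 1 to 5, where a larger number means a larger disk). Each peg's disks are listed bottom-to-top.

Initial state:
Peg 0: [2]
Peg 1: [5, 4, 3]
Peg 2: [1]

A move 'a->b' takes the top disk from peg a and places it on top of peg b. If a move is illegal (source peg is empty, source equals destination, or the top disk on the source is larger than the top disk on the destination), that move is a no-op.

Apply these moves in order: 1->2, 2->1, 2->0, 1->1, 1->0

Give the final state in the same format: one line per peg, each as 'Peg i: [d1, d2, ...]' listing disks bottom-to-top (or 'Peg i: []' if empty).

Answer: Peg 0: [2, 1]
Peg 1: [5, 4, 3]
Peg 2: []

Derivation:
After move 1 (1->2):
Peg 0: [2]
Peg 1: [5, 4, 3]
Peg 2: [1]

After move 2 (2->1):
Peg 0: [2]
Peg 1: [5, 4, 3, 1]
Peg 2: []

After move 3 (2->0):
Peg 0: [2]
Peg 1: [5, 4, 3, 1]
Peg 2: []

After move 4 (1->1):
Peg 0: [2]
Peg 1: [5, 4, 3, 1]
Peg 2: []

After move 5 (1->0):
Peg 0: [2, 1]
Peg 1: [5, 4, 3]
Peg 2: []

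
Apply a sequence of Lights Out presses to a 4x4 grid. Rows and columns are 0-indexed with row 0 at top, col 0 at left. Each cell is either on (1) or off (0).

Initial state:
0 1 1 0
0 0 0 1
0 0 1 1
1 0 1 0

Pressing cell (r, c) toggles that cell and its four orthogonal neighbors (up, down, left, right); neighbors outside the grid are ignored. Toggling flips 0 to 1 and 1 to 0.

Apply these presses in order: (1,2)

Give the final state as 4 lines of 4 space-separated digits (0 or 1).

Answer: 0 1 0 0
0 1 1 0
0 0 0 1
1 0 1 0

Derivation:
After press 1 at (1,2):
0 1 0 0
0 1 1 0
0 0 0 1
1 0 1 0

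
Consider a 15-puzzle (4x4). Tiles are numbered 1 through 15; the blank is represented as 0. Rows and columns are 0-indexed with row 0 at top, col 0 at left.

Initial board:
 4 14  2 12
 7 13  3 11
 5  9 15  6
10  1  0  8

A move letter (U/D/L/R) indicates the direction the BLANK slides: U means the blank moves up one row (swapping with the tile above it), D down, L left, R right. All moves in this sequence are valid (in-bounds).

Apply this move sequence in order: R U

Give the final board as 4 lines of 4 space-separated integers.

Answer:  4 14  2 12
 7 13  3 11
 5  9 15  0
10  1  8  6

Derivation:
After move 1 (R):
 4 14  2 12
 7 13  3 11
 5  9 15  6
10  1  8  0

After move 2 (U):
 4 14  2 12
 7 13  3 11
 5  9 15  0
10  1  8  6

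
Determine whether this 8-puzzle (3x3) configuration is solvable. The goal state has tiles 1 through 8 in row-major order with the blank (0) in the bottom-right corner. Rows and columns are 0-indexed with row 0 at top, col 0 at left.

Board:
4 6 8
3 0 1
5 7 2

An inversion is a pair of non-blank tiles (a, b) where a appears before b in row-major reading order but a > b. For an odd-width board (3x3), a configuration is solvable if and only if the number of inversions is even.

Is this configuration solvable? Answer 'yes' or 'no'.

Answer: yes

Derivation:
Inversions (pairs i<j in row-major order where tile[i] > tile[j] > 0): 16
16 is even, so the puzzle is solvable.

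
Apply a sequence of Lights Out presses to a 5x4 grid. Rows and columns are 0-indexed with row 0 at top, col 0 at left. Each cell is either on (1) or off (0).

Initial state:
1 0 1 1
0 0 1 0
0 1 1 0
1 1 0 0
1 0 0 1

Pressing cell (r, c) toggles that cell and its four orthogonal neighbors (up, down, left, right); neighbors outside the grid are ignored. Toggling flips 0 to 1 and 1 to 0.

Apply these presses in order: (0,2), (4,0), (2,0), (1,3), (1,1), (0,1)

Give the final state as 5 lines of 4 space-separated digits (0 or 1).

Answer: 0 1 1 1
0 0 0 1
1 1 1 1
1 1 0 0
0 1 0 1

Derivation:
After press 1 at (0,2):
1 1 0 0
0 0 0 0
0 1 1 0
1 1 0 0
1 0 0 1

After press 2 at (4,0):
1 1 0 0
0 0 0 0
0 1 1 0
0 1 0 0
0 1 0 1

After press 3 at (2,0):
1 1 0 0
1 0 0 0
1 0 1 0
1 1 0 0
0 1 0 1

After press 4 at (1,3):
1 1 0 1
1 0 1 1
1 0 1 1
1 1 0 0
0 1 0 1

After press 5 at (1,1):
1 0 0 1
0 1 0 1
1 1 1 1
1 1 0 0
0 1 0 1

After press 6 at (0,1):
0 1 1 1
0 0 0 1
1 1 1 1
1 1 0 0
0 1 0 1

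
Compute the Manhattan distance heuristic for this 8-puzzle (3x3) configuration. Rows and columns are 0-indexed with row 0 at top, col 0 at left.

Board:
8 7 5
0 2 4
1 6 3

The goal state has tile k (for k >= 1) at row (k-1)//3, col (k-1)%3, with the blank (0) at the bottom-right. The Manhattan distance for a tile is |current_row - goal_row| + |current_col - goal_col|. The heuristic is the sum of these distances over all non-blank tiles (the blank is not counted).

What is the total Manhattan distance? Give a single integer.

Tile 8: at (0,0), goal (2,1), distance |0-2|+|0-1| = 3
Tile 7: at (0,1), goal (2,0), distance |0-2|+|1-0| = 3
Tile 5: at (0,2), goal (1,1), distance |0-1|+|2-1| = 2
Tile 2: at (1,1), goal (0,1), distance |1-0|+|1-1| = 1
Tile 4: at (1,2), goal (1,0), distance |1-1|+|2-0| = 2
Tile 1: at (2,0), goal (0,0), distance |2-0|+|0-0| = 2
Tile 6: at (2,1), goal (1,2), distance |2-1|+|1-2| = 2
Tile 3: at (2,2), goal (0,2), distance |2-0|+|2-2| = 2
Sum: 3 + 3 + 2 + 1 + 2 + 2 + 2 + 2 = 17

Answer: 17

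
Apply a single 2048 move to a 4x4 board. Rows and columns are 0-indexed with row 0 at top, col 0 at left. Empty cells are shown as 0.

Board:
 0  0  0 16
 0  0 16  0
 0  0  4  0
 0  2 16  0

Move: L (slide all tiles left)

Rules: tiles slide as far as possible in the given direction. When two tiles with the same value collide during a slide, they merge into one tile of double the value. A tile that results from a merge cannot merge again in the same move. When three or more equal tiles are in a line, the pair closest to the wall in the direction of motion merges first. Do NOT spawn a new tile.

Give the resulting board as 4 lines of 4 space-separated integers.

Answer: 16  0  0  0
16  0  0  0
 4  0  0  0
 2 16  0  0

Derivation:
Slide left:
row 0: [0, 0, 0, 16] -> [16, 0, 0, 0]
row 1: [0, 0, 16, 0] -> [16, 0, 0, 0]
row 2: [0, 0, 4, 0] -> [4, 0, 0, 0]
row 3: [0, 2, 16, 0] -> [2, 16, 0, 0]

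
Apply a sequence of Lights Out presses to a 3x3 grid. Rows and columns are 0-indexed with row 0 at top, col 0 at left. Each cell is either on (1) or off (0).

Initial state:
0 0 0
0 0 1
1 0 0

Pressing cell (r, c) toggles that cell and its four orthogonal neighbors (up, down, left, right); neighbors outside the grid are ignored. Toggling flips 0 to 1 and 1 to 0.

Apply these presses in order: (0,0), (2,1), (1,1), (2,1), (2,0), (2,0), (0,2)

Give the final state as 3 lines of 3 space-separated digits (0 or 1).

After press 1 at (0,0):
1 1 0
1 0 1
1 0 0

After press 2 at (2,1):
1 1 0
1 1 1
0 1 1

After press 3 at (1,1):
1 0 0
0 0 0
0 0 1

After press 4 at (2,1):
1 0 0
0 1 0
1 1 0

After press 5 at (2,0):
1 0 0
1 1 0
0 0 0

After press 6 at (2,0):
1 0 0
0 1 0
1 1 0

After press 7 at (0,2):
1 1 1
0 1 1
1 1 0

Answer: 1 1 1
0 1 1
1 1 0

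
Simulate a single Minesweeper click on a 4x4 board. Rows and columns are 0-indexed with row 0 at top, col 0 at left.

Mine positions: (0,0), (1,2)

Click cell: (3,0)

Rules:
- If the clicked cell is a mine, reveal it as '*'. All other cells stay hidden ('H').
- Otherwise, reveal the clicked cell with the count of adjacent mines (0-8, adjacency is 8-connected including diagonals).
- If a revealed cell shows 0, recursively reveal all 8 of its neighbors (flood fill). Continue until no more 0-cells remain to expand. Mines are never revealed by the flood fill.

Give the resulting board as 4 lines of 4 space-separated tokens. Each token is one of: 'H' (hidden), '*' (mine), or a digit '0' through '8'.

H H H H
1 2 H H
0 1 1 1
0 0 0 0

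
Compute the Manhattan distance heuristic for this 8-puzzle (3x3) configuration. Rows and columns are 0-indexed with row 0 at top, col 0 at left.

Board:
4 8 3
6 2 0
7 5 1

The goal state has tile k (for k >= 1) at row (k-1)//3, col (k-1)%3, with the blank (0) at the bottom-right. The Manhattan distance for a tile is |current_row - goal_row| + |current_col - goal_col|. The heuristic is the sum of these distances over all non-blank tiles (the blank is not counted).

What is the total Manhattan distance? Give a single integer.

Answer: 11

Derivation:
Tile 4: at (0,0), goal (1,0), distance |0-1|+|0-0| = 1
Tile 8: at (0,1), goal (2,1), distance |0-2|+|1-1| = 2
Tile 3: at (0,2), goal (0,2), distance |0-0|+|2-2| = 0
Tile 6: at (1,0), goal (1,2), distance |1-1|+|0-2| = 2
Tile 2: at (1,1), goal (0,1), distance |1-0|+|1-1| = 1
Tile 7: at (2,0), goal (2,0), distance |2-2|+|0-0| = 0
Tile 5: at (2,1), goal (1,1), distance |2-1|+|1-1| = 1
Tile 1: at (2,2), goal (0,0), distance |2-0|+|2-0| = 4
Sum: 1 + 2 + 0 + 2 + 1 + 0 + 1 + 4 = 11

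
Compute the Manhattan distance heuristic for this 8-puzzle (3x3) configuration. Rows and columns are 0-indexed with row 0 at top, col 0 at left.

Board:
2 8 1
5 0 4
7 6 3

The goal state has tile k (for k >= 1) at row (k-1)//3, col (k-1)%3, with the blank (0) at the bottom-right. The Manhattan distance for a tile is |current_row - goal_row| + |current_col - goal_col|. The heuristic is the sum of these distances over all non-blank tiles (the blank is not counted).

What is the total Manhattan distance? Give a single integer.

Tile 2: at (0,0), goal (0,1), distance |0-0|+|0-1| = 1
Tile 8: at (0,1), goal (2,1), distance |0-2|+|1-1| = 2
Tile 1: at (0,2), goal (0,0), distance |0-0|+|2-0| = 2
Tile 5: at (1,0), goal (1,1), distance |1-1|+|0-1| = 1
Tile 4: at (1,2), goal (1,0), distance |1-1|+|2-0| = 2
Tile 7: at (2,0), goal (2,0), distance |2-2|+|0-0| = 0
Tile 6: at (2,1), goal (1,2), distance |2-1|+|1-2| = 2
Tile 3: at (2,2), goal (0,2), distance |2-0|+|2-2| = 2
Sum: 1 + 2 + 2 + 1 + 2 + 0 + 2 + 2 = 12

Answer: 12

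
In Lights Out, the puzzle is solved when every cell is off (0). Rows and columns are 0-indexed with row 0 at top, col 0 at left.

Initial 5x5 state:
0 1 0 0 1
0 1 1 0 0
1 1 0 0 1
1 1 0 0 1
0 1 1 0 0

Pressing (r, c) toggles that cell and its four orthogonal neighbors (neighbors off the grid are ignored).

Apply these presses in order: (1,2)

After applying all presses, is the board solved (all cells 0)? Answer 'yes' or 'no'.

Answer: no

Derivation:
After press 1 at (1,2):
0 1 1 0 1
0 0 0 1 0
1 1 1 0 1
1 1 0 0 1
0 1 1 0 0

Lights still on: 13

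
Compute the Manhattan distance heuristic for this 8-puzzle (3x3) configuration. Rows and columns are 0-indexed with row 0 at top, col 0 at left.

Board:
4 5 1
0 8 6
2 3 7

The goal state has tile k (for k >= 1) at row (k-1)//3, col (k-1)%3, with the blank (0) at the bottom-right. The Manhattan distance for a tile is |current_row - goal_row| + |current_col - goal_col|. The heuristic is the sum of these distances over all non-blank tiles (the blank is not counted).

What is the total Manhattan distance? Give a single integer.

Tile 4: (0,0)->(1,0) = 1
Tile 5: (0,1)->(1,1) = 1
Tile 1: (0,2)->(0,0) = 2
Tile 8: (1,1)->(2,1) = 1
Tile 6: (1,2)->(1,2) = 0
Tile 2: (2,0)->(0,1) = 3
Tile 3: (2,1)->(0,2) = 3
Tile 7: (2,2)->(2,0) = 2
Sum: 1 + 1 + 2 + 1 + 0 + 3 + 3 + 2 = 13

Answer: 13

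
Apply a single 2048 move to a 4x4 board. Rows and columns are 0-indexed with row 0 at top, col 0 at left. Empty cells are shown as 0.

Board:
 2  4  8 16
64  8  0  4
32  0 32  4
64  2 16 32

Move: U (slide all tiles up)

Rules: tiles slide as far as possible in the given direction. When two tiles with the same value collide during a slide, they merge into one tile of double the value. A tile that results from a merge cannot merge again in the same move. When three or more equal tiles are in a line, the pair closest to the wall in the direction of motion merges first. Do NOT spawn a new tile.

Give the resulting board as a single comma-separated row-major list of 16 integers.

Answer: 2, 4, 8, 16, 64, 8, 32, 8, 32, 2, 16, 32, 64, 0, 0, 0

Derivation:
Slide up:
col 0: [2, 64, 32, 64] -> [2, 64, 32, 64]
col 1: [4, 8, 0, 2] -> [4, 8, 2, 0]
col 2: [8, 0, 32, 16] -> [8, 32, 16, 0]
col 3: [16, 4, 4, 32] -> [16, 8, 32, 0]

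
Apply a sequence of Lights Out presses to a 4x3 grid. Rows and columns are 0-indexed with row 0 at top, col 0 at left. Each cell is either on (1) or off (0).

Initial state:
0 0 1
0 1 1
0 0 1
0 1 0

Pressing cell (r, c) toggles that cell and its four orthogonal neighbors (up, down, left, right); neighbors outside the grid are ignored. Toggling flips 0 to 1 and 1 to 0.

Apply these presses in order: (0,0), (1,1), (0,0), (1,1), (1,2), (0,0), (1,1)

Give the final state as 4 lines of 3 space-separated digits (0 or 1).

After press 1 at (0,0):
1 1 1
1 1 1
0 0 1
0 1 0

After press 2 at (1,1):
1 0 1
0 0 0
0 1 1
0 1 0

After press 3 at (0,0):
0 1 1
1 0 0
0 1 1
0 1 0

After press 4 at (1,1):
0 0 1
0 1 1
0 0 1
0 1 0

After press 5 at (1,2):
0 0 0
0 0 0
0 0 0
0 1 0

After press 6 at (0,0):
1 1 0
1 0 0
0 0 0
0 1 0

After press 7 at (1,1):
1 0 0
0 1 1
0 1 0
0 1 0

Answer: 1 0 0
0 1 1
0 1 0
0 1 0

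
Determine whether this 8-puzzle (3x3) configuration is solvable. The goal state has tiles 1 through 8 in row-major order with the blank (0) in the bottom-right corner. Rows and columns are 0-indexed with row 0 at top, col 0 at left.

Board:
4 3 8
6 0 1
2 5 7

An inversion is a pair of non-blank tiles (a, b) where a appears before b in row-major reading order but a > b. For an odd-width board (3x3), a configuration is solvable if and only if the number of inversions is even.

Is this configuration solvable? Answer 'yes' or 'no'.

Answer: no

Derivation:
Inversions (pairs i<j in row-major order where tile[i] > tile[j] > 0): 13
13 is odd, so the puzzle is not solvable.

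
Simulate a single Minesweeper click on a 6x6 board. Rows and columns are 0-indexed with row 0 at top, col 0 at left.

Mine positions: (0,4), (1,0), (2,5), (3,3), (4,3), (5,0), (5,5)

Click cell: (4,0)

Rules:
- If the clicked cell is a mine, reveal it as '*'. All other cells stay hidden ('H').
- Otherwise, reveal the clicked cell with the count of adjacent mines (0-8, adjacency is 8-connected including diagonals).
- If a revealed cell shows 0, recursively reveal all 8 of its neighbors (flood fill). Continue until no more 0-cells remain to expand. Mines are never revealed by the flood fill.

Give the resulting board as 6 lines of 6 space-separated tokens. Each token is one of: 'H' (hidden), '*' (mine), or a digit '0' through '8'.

H H H H H H
H H H H H H
H H H H H H
H H H H H H
1 H H H H H
H H H H H H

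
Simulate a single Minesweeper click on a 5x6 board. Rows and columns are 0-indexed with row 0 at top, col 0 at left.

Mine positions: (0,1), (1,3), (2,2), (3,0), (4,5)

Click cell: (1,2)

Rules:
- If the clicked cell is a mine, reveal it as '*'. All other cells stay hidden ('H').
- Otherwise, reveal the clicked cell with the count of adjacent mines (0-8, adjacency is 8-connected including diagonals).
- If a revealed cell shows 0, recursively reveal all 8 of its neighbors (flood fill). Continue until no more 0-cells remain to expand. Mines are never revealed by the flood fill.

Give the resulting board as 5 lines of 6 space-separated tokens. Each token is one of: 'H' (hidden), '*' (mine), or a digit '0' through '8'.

H H H H H H
H H 3 H H H
H H H H H H
H H H H H H
H H H H H H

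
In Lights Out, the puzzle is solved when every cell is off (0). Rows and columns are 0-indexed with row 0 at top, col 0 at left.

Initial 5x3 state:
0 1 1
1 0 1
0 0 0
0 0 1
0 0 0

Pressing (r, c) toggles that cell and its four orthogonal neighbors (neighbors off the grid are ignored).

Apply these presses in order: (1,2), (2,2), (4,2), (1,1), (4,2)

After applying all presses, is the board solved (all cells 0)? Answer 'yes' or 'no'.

Answer: yes

Derivation:
After press 1 at (1,2):
0 1 0
1 1 0
0 0 1
0 0 1
0 0 0

After press 2 at (2,2):
0 1 0
1 1 1
0 1 0
0 0 0
0 0 0

After press 3 at (4,2):
0 1 0
1 1 1
0 1 0
0 0 1
0 1 1

After press 4 at (1,1):
0 0 0
0 0 0
0 0 0
0 0 1
0 1 1

After press 5 at (4,2):
0 0 0
0 0 0
0 0 0
0 0 0
0 0 0

Lights still on: 0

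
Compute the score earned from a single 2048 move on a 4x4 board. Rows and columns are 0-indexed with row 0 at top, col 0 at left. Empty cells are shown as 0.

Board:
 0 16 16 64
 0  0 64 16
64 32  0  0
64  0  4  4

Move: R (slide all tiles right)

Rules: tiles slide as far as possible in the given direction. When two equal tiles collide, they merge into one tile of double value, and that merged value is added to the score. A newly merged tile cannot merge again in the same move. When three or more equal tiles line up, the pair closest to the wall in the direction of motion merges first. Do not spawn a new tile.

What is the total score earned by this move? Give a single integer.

Answer: 40

Derivation:
Slide right:
row 0: [0, 16, 16, 64] -> [0, 0, 32, 64]  score +32 (running 32)
row 1: [0, 0, 64, 16] -> [0, 0, 64, 16]  score +0 (running 32)
row 2: [64, 32, 0, 0] -> [0, 0, 64, 32]  score +0 (running 32)
row 3: [64, 0, 4, 4] -> [0, 0, 64, 8]  score +8 (running 40)
Board after move:
 0  0 32 64
 0  0 64 16
 0  0 64 32
 0  0 64  8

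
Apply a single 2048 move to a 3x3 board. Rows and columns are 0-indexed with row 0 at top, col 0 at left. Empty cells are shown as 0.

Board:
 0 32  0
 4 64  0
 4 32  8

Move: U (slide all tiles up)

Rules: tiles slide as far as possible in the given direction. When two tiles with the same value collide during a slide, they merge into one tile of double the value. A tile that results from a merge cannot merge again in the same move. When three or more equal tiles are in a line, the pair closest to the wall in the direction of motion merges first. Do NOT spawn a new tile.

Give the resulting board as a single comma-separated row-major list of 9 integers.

Answer: 8, 32, 8, 0, 64, 0, 0, 32, 0

Derivation:
Slide up:
col 0: [0, 4, 4] -> [8, 0, 0]
col 1: [32, 64, 32] -> [32, 64, 32]
col 2: [0, 0, 8] -> [8, 0, 0]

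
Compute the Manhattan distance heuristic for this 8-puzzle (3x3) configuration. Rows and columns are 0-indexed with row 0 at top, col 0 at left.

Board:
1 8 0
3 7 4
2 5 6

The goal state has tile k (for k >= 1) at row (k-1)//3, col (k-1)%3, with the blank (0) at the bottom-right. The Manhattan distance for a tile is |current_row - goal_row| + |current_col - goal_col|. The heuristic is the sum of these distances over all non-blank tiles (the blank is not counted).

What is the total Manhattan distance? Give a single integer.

Answer: 14

Derivation:
Tile 1: at (0,0), goal (0,0), distance |0-0|+|0-0| = 0
Tile 8: at (0,1), goal (2,1), distance |0-2|+|1-1| = 2
Tile 3: at (1,0), goal (0,2), distance |1-0|+|0-2| = 3
Tile 7: at (1,1), goal (2,0), distance |1-2|+|1-0| = 2
Tile 4: at (1,2), goal (1,0), distance |1-1|+|2-0| = 2
Tile 2: at (2,0), goal (0,1), distance |2-0|+|0-1| = 3
Tile 5: at (2,1), goal (1,1), distance |2-1|+|1-1| = 1
Tile 6: at (2,2), goal (1,2), distance |2-1|+|2-2| = 1
Sum: 0 + 2 + 3 + 2 + 2 + 3 + 1 + 1 = 14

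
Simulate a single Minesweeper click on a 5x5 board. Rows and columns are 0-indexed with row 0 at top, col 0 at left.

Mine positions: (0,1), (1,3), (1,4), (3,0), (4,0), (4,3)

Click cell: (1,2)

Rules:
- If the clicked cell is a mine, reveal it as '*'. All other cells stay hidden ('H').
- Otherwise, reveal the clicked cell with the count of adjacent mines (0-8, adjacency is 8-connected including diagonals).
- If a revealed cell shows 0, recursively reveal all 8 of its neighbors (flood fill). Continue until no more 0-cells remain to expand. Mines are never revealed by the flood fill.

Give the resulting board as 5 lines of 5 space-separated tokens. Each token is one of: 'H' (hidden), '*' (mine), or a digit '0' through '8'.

H H H H H
H H 2 H H
H H H H H
H H H H H
H H H H H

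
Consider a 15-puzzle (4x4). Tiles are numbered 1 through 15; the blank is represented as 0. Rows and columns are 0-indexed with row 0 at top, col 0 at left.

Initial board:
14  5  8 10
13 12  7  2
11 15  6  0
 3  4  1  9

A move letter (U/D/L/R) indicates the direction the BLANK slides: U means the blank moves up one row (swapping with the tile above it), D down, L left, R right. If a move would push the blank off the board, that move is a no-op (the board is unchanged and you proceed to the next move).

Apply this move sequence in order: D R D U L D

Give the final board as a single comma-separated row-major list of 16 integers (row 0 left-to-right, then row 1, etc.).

Answer: 14, 5, 8, 10, 13, 12, 7, 2, 11, 15, 1, 6, 3, 4, 0, 9

Derivation:
After move 1 (D):
14  5  8 10
13 12  7  2
11 15  6  9
 3  4  1  0

After move 2 (R):
14  5  8 10
13 12  7  2
11 15  6  9
 3  4  1  0

After move 3 (D):
14  5  8 10
13 12  7  2
11 15  6  9
 3  4  1  0

After move 4 (U):
14  5  8 10
13 12  7  2
11 15  6  0
 3  4  1  9

After move 5 (L):
14  5  8 10
13 12  7  2
11 15  0  6
 3  4  1  9

After move 6 (D):
14  5  8 10
13 12  7  2
11 15  1  6
 3  4  0  9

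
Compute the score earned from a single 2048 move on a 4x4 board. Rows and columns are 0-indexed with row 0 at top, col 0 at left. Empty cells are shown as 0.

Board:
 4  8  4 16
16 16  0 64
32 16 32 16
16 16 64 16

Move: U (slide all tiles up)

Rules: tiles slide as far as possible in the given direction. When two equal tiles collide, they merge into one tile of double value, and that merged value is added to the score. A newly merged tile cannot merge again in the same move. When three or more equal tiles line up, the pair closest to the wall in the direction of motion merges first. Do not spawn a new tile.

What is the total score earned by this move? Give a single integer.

Answer: 64

Derivation:
Slide up:
col 0: [4, 16, 32, 16] -> [4, 16, 32, 16]  score +0 (running 0)
col 1: [8, 16, 16, 16] -> [8, 32, 16, 0]  score +32 (running 32)
col 2: [4, 0, 32, 64] -> [4, 32, 64, 0]  score +0 (running 32)
col 3: [16, 64, 16, 16] -> [16, 64, 32, 0]  score +32 (running 64)
Board after move:
 4  8  4 16
16 32 32 64
32 16 64 32
16  0  0  0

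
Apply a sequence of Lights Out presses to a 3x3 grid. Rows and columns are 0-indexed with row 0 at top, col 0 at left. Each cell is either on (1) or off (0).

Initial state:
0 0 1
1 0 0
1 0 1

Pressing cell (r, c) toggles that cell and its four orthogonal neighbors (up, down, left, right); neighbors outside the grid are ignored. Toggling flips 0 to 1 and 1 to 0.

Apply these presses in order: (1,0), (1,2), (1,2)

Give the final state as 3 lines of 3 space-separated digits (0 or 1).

After press 1 at (1,0):
1 0 1
0 1 0
0 0 1

After press 2 at (1,2):
1 0 0
0 0 1
0 0 0

After press 3 at (1,2):
1 0 1
0 1 0
0 0 1

Answer: 1 0 1
0 1 0
0 0 1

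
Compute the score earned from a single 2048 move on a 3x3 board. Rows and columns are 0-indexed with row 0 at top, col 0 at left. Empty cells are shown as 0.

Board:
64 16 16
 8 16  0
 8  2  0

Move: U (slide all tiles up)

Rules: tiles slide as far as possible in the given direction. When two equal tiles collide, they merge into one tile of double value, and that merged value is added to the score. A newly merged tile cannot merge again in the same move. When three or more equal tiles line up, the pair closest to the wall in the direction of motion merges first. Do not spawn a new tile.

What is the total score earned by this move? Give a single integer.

Answer: 48

Derivation:
Slide up:
col 0: [64, 8, 8] -> [64, 16, 0]  score +16 (running 16)
col 1: [16, 16, 2] -> [32, 2, 0]  score +32 (running 48)
col 2: [16, 0, 0] -> [16, 0, 0]  score +0 (running 48)
Board after move:
64 32 16
16  2  0
 0  0  0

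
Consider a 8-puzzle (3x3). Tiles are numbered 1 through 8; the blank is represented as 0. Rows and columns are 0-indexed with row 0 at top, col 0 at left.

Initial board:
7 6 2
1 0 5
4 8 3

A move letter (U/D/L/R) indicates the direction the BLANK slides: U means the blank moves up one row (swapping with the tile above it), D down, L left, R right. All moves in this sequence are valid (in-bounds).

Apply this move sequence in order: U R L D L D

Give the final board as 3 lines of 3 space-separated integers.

After move 1 (U):
7 0 2
1 6 5
4 8 3

After move 2 (R):
7 2 0
1 6 5
4 8 3

After move 3 (L):
7 0 2
1 6 5
4 8 3

After move 4 (D):
7 6 2
1 0 5
4 8 3

After move 5 (L):
7 6 2
0 1 5
4 8 3

After move 6 (D):
7 6 2
4 1 5
0 8 3

Answer: 7 6 2
4 1 5
0 8 3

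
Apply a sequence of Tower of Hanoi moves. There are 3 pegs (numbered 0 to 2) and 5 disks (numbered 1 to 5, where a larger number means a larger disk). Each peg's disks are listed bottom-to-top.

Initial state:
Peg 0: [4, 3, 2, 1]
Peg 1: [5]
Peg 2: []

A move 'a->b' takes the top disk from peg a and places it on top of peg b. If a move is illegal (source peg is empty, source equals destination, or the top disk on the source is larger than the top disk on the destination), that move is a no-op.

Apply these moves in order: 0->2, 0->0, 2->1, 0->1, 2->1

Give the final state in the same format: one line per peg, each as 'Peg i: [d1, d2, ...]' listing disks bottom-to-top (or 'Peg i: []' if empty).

After move 1 (0->2):
Peg 0: [4, 3, 2]
Peg 1: [5]
Peg 2: [1]

After move 2 (0->0):
Peg 0: [4, 3, 2]
Peg 1: [5]
Peg 2: [1]

After move 3 (2->1):
Peg 0: [4, 3, 2]
Peg 1: [5, 1]
Peg 2: []

After move 4 (0->1):
Peg 0: [4, 3, 2]
Peg 1: [5, 1]
Peg 2: []

After move 5 (2->1):
Peg 0: [4, 3, 2]
Peg 1: [5, 1]
Peg 2: []

Answer: Peg 0: [4, 3, 2]
Peg 1: [5, 1]
Peg 2: []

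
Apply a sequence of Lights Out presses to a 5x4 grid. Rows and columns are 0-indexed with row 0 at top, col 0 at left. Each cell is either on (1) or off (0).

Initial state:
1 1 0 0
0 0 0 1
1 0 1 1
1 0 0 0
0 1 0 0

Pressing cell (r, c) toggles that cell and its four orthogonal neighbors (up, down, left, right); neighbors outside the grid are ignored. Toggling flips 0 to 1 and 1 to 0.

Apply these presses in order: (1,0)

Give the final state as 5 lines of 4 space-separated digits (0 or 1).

After press 1 at (1,0):
0 1 0 0
1 1 0 1
0 0 1 1
1 0 0 0
0 1 0 0

Answer: 0 1 0 0
1 1 0 1
0 0 1 1
1 0 0 0
0 1 0 0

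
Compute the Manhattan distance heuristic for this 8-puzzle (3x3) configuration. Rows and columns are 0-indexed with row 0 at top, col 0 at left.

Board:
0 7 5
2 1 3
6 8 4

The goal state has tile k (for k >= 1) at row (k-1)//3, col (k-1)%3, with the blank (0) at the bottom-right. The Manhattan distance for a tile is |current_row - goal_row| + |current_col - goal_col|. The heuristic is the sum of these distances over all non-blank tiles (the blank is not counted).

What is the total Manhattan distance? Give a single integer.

Answer: 16

Derivation:
Tile 7: (0,1)->(2,0) = 3
Tile 5: (0,2)->(1,1) = 2
Tile 2: (1,0)->(0,1) = 2
Tile 1: (1,1)->(0,0) = 2
Tile 3: (1,2)->(0,2) = 1
Tile 6: (2,0)->(1,2) = 3
Tile 8: (2,1)->(2,1) = 0
Tile 4: (2,2)->(1,0) = 3
Sum: 3 + 2 + 2 + 2 + 1 + 3 + 0 + 3 = 16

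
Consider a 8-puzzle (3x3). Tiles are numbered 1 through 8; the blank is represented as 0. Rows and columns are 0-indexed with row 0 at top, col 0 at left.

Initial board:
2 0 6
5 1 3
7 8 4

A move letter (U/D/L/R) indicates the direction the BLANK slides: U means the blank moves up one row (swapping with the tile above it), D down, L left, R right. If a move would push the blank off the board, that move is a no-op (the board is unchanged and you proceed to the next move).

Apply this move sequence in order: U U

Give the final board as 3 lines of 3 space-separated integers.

Answer: 2 0 6
5 1 3
7 8 4

Derivation:
After move 1 (U):
2 0 6
5 1 3
7 8 4

After move 2 (U):
2 0 6
5 1 3
7 8 4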